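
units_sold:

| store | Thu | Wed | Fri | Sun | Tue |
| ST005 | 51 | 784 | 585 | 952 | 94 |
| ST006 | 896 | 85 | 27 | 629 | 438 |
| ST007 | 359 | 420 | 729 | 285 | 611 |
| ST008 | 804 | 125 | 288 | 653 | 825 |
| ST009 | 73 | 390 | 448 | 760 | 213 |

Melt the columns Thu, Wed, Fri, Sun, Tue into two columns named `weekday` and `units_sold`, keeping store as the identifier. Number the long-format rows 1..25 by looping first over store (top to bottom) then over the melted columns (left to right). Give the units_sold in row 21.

25 rows total (5 × 5). Row 21: index ⌊(21-1)/5⌋ = 4 into store → ST009; (21-1) mod 5 = 0 into the melted columns → Thu.
So row 21 is (ST009, Thu, 73); units_sold = 73.

73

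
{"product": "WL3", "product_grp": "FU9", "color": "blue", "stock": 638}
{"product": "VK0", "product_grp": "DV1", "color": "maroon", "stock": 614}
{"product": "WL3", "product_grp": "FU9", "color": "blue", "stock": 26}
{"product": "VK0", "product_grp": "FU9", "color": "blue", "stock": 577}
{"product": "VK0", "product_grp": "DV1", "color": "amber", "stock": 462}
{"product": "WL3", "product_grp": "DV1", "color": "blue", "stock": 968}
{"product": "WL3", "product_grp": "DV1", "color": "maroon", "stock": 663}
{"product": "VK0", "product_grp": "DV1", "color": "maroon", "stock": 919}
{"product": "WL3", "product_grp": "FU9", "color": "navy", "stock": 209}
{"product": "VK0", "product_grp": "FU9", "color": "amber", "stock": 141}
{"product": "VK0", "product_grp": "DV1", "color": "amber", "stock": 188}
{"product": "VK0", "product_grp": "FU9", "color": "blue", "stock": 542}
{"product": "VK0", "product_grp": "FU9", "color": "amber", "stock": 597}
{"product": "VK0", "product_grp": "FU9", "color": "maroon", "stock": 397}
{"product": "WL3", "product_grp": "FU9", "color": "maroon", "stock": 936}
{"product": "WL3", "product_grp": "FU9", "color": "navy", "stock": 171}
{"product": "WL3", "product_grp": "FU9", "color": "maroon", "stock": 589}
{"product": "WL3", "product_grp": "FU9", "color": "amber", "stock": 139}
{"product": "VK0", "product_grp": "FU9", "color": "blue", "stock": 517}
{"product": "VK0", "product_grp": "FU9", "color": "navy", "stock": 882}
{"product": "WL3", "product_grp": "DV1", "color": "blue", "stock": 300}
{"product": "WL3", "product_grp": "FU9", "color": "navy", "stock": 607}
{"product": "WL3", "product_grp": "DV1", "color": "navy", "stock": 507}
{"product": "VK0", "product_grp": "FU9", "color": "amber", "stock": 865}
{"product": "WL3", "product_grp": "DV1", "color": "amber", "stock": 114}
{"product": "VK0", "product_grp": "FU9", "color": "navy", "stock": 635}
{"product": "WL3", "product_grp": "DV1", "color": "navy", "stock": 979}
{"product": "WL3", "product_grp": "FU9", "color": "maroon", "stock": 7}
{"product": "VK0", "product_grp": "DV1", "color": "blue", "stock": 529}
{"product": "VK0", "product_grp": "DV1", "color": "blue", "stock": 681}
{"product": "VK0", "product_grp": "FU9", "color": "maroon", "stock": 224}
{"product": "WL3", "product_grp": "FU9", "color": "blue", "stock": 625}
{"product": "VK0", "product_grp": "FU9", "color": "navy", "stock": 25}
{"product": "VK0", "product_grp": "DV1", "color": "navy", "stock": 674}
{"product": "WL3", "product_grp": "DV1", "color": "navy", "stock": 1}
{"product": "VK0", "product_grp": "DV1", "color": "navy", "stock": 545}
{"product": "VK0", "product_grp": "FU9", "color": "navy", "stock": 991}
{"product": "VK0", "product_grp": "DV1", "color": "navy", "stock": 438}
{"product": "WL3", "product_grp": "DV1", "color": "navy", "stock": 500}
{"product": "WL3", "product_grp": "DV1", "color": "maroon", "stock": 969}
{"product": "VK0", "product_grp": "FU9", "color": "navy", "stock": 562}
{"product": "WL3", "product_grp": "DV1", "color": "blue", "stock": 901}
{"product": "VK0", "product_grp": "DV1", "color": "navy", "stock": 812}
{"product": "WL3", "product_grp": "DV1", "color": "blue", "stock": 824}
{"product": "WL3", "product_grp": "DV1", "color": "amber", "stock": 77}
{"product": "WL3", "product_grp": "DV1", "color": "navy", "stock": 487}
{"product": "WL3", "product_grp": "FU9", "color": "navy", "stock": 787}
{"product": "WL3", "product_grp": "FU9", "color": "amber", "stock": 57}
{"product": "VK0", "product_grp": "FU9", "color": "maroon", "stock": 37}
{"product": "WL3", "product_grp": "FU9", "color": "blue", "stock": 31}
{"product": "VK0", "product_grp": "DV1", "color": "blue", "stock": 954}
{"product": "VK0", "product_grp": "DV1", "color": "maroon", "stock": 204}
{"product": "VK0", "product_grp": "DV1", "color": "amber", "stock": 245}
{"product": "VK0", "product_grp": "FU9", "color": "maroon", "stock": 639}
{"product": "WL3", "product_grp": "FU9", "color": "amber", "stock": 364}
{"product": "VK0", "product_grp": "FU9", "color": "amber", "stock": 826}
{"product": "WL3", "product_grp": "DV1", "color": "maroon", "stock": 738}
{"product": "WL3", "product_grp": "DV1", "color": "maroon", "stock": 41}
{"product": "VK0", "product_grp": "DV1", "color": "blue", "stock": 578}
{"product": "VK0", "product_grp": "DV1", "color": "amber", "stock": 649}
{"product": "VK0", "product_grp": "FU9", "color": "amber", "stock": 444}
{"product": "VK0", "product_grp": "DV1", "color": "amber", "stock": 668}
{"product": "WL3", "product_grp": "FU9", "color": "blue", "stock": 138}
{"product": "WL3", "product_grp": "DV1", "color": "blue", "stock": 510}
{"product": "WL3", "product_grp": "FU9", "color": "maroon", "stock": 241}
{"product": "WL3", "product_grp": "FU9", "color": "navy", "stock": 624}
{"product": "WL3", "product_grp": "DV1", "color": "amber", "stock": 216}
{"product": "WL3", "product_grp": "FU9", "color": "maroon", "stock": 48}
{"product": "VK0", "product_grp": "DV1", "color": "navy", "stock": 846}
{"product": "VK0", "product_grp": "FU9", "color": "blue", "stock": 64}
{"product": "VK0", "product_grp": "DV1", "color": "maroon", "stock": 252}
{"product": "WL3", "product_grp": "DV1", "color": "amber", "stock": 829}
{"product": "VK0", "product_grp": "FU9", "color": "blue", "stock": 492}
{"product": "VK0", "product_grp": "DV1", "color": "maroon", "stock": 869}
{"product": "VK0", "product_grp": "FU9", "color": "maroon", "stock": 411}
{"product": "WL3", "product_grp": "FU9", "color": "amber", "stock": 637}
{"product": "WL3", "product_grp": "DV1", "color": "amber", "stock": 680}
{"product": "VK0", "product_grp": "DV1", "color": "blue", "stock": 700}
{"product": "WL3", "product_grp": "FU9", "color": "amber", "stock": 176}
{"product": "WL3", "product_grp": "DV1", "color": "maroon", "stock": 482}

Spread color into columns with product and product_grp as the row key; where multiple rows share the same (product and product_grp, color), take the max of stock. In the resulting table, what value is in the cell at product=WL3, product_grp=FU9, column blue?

638

Rows with product=WL3, product_grp=FU9 and color=blue: stock values are 638, 26, 625, 31, 138.
max(638, 26, 625, 31, 138) = 638.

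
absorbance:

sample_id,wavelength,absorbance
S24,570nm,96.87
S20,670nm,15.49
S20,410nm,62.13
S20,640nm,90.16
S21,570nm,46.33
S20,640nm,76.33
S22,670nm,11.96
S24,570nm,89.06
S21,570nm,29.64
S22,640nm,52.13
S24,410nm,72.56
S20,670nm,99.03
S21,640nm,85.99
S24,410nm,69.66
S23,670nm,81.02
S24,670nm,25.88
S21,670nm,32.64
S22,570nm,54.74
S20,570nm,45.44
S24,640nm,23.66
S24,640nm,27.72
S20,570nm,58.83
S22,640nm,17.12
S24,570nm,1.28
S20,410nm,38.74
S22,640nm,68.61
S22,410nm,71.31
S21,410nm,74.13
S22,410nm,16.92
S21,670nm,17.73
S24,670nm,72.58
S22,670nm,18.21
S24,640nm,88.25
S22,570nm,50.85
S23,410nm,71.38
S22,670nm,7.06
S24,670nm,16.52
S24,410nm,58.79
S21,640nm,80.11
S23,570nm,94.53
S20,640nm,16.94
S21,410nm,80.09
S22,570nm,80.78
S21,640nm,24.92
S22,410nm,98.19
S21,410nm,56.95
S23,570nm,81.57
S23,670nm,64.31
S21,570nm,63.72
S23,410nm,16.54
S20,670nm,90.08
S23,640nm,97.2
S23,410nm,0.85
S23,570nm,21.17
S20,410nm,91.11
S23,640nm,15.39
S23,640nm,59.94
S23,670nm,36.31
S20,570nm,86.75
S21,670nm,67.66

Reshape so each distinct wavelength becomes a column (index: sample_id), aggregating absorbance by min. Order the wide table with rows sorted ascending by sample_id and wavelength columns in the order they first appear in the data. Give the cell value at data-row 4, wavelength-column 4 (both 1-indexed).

15.39

With rows sorted ascending by sample_id, row 4 is sample_id=S23. wavelength columns in first-appearance order: 570nm, 670nm, 410nm, 640nm; column 4 is 640nm.
Long rows with sample_id=S23, wavelength=640nm: min(97.2, 15.39, 59.94) = 15.39.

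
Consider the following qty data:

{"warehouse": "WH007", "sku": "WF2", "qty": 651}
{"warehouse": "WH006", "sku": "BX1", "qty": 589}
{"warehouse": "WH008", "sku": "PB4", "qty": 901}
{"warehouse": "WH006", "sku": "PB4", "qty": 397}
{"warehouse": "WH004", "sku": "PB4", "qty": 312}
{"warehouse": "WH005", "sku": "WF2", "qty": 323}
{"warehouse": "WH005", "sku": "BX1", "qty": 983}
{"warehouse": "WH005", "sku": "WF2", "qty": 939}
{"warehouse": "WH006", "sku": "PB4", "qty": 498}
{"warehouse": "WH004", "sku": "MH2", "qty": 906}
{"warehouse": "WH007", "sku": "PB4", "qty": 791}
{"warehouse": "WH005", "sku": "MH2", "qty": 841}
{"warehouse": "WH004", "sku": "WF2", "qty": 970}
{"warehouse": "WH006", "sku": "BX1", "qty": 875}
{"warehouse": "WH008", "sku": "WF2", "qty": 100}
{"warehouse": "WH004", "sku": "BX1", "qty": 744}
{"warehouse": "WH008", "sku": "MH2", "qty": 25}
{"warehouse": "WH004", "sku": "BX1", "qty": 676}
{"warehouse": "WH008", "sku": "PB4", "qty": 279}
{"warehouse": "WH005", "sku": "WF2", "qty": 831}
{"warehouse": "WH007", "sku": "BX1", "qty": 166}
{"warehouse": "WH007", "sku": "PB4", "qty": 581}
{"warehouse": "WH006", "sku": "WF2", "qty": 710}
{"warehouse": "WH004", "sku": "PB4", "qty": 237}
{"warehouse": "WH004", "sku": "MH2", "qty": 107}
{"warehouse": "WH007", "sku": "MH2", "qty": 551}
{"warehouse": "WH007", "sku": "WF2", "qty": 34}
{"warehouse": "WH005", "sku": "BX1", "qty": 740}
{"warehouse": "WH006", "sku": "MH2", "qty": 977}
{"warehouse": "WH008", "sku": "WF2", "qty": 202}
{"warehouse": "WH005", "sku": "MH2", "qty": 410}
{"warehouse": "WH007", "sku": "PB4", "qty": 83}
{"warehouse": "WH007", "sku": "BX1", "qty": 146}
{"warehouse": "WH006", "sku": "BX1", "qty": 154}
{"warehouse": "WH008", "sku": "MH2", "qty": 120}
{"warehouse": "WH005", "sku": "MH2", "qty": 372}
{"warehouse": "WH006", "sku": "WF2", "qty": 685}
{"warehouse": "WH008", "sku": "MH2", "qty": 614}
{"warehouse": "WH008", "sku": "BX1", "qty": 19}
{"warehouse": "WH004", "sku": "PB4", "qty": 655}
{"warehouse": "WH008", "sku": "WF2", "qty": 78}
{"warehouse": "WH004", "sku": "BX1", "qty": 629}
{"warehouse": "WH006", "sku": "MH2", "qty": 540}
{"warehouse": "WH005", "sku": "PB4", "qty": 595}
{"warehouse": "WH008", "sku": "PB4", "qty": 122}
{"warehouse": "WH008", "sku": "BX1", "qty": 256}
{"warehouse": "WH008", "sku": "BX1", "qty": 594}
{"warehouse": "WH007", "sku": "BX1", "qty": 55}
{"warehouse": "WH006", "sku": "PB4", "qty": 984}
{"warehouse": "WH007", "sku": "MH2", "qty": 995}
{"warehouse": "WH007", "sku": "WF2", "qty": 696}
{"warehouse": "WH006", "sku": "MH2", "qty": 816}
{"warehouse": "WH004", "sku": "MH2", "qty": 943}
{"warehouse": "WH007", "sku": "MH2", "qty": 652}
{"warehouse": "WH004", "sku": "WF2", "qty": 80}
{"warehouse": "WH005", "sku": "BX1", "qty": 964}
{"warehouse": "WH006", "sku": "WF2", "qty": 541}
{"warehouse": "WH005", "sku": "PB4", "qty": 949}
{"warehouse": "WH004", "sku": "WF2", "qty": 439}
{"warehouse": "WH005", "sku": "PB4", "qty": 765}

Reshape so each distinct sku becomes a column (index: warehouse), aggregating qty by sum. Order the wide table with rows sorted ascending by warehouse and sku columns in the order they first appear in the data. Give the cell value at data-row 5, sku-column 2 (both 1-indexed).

869

With rows sorted ascending by warehouse, row 5 is warehouse=WH008. sku columns in first-appearance order: WF2, BX1, PB4, MH2; column 2 is BX1.
Long rows with warehouse=WH008, sku=BX1: 19 + 256 + 594 = 869.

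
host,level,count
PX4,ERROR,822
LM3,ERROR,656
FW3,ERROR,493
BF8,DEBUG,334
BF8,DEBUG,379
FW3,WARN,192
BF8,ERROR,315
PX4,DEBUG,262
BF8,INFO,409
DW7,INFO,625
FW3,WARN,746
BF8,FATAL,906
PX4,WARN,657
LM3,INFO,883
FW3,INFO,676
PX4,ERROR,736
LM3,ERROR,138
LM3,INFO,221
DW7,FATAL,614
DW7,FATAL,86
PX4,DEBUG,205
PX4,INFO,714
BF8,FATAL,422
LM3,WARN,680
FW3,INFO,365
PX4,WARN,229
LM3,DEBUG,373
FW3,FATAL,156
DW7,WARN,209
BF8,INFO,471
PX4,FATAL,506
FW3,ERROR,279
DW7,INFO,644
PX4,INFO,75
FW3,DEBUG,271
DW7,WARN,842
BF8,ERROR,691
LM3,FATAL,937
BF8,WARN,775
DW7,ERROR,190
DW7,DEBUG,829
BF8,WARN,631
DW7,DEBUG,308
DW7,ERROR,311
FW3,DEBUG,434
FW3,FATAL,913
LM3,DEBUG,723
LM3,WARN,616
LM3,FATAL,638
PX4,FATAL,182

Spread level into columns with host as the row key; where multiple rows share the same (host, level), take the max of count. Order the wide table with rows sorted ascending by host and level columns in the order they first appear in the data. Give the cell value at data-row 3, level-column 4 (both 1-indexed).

With rows sorted ascending by host, row 3 is host=FW3. level columns in first-appearance order: ERROR, DEBUG, WARN, INFO, FATAL; column 4 is INFO.
Long rows with host=FW3, level=INFO: max(676, 365) = 676.

676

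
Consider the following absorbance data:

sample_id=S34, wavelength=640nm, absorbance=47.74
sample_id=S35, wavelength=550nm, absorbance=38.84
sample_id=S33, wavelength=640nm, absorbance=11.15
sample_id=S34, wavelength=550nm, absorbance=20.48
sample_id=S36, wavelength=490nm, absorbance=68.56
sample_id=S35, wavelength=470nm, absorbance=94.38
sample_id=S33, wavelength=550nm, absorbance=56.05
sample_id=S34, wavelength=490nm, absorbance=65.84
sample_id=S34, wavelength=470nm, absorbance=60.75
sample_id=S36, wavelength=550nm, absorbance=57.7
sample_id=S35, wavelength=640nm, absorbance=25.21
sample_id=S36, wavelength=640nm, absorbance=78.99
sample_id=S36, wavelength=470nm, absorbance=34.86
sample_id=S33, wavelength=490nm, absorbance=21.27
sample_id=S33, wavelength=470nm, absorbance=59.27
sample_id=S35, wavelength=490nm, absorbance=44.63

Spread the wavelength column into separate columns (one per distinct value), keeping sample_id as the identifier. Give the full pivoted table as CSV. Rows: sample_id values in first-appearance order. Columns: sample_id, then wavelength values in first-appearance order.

Columns: sample_id plus the 4 distinct wavelength values (640nm, 550nm, 490nm, 470nm).
For example, row S34 column 640nm takes absorbance=47.74 from the long row (S34, 640nm).

sample_id,640nm,550nm,490nm,470nm
S34,47.74,20.48,65.84,60.75
S35,25.21,38.84,44.63,94.38
S33,11.15,56.05,21.27,59.27
S36,78.99,57.7,68.56,34.86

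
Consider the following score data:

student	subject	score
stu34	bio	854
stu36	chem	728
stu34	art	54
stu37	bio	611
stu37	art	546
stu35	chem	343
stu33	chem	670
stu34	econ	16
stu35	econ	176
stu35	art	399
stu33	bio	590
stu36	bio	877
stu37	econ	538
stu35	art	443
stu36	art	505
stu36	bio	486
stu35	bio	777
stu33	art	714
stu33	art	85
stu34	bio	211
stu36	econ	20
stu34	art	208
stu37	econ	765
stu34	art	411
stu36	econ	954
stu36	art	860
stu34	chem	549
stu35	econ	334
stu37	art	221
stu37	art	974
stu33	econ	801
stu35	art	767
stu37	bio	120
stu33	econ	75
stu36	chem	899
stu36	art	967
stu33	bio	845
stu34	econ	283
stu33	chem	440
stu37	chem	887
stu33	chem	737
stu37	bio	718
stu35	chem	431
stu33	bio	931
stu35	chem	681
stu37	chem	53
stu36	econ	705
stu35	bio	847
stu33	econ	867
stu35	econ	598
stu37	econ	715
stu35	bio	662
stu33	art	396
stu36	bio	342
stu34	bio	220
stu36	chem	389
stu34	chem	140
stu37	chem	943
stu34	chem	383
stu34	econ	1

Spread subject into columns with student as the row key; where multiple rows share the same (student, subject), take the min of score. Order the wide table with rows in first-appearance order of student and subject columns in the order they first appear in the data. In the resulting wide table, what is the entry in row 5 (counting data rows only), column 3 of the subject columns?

85

With rows in first-appearance order of student, row 5 is student=stu33. subject columns in first-appearance order: bio, chem, art, econ; column 3 is art.
Long rows with student=stu33, subject=art: min(714, 85, 396) = 85.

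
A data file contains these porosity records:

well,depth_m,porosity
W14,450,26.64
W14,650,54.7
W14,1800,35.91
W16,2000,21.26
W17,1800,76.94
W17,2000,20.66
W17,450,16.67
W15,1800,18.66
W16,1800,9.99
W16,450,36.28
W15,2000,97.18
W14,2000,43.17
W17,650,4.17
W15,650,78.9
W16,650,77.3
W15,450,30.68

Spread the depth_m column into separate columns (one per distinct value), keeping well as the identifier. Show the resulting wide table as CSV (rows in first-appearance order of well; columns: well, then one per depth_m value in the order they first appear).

well,450,650,1800,2000
W14,26.64,54.7,35.91,43.17
W16,36.28,77.3,9.99,21.26
W17,16.67,4.17,76.94,20.66
W15,30.68,78.9,18.66,97.18

Columns: well plus the 4 distinct depth_m values (450, 650, 1800, 2000).
For example, row W14 column 450 takes porosity=26.64 from the long row (W14, 450).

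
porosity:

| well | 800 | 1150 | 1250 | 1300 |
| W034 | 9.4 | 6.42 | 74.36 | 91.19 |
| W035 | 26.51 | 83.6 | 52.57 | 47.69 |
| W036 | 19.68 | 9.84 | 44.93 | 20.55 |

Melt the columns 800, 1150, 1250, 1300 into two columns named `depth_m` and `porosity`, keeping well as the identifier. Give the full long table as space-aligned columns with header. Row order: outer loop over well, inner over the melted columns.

well  depth_m  porosity
W034  800      9.4     
W034  1150     6.42    
W034  1250     74.36   
W034  1300     91.19   
W035  800      26.51   
W035  1150     83.6    
W035  1250     52.57   
W035  1300     47.69   
W036  800      19.68   
W036  1150     9.84    
W036  1250     44.93   
W036  1300     20.55   

Each (well, column) pair becomes one row: 3 × 4 = 12 rows.
For example, (W034, 800) → porosity=9.4.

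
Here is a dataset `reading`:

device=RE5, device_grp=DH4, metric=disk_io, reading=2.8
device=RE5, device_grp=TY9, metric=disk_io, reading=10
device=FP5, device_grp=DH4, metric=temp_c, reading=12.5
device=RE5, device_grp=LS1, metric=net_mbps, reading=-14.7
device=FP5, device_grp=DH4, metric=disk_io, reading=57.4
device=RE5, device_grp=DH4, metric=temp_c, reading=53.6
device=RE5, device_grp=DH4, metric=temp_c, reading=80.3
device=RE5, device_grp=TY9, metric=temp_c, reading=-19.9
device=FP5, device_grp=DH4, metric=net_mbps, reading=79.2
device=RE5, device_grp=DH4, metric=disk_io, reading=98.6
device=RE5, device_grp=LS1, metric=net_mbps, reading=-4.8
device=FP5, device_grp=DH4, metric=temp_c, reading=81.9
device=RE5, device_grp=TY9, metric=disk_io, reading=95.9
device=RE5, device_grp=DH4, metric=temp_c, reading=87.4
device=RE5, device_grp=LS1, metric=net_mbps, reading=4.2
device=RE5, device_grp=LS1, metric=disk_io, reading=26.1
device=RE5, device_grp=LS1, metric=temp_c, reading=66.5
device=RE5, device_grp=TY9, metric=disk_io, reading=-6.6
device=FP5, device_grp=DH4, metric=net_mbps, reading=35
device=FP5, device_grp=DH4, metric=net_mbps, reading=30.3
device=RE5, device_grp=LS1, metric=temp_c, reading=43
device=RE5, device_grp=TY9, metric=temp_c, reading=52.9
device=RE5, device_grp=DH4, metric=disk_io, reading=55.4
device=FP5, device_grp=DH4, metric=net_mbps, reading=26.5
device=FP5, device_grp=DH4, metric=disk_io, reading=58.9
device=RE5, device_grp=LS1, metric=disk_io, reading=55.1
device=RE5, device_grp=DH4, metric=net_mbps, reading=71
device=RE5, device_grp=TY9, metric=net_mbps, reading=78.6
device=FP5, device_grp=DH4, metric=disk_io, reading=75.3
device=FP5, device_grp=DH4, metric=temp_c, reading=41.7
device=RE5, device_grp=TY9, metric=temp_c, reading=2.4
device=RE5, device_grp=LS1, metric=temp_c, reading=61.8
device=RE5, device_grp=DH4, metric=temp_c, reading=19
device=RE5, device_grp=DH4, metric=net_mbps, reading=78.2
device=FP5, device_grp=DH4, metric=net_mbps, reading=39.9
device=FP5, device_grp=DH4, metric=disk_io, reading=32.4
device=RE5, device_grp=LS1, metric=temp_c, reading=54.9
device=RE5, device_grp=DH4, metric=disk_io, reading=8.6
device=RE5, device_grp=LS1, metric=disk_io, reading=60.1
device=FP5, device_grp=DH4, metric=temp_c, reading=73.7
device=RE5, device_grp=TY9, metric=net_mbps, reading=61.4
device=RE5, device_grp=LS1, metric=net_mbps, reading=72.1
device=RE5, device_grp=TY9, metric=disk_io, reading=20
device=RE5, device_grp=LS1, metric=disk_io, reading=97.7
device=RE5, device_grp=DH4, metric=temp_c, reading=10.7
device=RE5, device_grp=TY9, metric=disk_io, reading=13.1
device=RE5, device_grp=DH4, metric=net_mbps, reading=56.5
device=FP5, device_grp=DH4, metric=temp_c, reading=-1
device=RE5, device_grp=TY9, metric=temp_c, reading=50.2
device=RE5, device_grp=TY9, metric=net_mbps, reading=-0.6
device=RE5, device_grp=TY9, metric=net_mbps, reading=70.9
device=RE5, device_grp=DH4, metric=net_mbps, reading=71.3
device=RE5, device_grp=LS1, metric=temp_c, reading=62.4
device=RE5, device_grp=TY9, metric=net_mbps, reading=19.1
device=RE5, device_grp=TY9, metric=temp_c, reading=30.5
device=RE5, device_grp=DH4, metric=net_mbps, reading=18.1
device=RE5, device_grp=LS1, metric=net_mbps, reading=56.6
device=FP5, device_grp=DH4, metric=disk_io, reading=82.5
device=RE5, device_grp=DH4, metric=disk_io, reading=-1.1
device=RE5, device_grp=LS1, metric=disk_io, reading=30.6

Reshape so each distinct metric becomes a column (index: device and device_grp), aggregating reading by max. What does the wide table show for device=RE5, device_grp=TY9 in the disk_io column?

95.9

Rows with device=RE5, device_grp=TY9 and metric=disk_io: reading values are 10, 95.9, -6.6, 20, 13.1.
max(10, 95.9, -6.6, 20, 13.1) = 95.9.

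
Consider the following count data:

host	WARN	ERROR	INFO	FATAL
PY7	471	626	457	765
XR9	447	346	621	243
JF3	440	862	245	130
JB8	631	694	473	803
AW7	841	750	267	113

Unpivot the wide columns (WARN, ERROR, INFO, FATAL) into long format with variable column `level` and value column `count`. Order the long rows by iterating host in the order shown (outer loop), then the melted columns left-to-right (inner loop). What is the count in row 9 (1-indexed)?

20 rows total (5 × 4). Row 9: index ⌊(9-1)/4⌋ = 2 into host → JF3; (9-1) mod 4 = 0 into the melted columns → WARN.
So row 9 is (JF3, WARN, 440); count = 440.

440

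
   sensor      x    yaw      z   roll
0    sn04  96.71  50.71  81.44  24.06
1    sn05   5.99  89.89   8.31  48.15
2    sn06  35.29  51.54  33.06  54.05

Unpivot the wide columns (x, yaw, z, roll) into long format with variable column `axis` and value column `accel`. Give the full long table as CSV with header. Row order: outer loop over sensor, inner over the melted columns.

sensor,axis,accel
sn04,x,96.71
sn04,yaw,50.71
sn04,z,81.44
sn04,roll,24.06
sn05,x,5.99
sn05,yaw,89.89
sn05,z,8.31
sn05,roll,48.15
sn06,x,35.29
sn06,yaw,51.54
sn06,z,33.06
sn06,roll,54.05

Each (sensor, column) pair becomes one row: 3 × 4 = 12 rows.
For example, (sn04, x) → accel=96.71.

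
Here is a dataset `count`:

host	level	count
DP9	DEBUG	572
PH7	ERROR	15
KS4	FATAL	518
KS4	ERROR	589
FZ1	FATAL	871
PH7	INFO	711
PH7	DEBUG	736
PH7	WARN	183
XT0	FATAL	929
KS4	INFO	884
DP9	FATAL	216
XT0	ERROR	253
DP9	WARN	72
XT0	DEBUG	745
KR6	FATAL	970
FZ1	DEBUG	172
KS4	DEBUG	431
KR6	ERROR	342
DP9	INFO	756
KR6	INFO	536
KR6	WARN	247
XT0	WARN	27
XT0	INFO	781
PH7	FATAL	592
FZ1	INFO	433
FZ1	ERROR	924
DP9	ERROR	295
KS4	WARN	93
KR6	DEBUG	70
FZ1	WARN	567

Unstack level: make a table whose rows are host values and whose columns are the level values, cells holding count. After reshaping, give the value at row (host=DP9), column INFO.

Wide layout: rows indexed by host, columns are the 5 distinct level values (DEBUG, ERROR, FATAL, INFO, WARN).
Cell (host=DP9, level=INFO) draws from the long row where host=DP9 and level=INFO, which has count=756.

756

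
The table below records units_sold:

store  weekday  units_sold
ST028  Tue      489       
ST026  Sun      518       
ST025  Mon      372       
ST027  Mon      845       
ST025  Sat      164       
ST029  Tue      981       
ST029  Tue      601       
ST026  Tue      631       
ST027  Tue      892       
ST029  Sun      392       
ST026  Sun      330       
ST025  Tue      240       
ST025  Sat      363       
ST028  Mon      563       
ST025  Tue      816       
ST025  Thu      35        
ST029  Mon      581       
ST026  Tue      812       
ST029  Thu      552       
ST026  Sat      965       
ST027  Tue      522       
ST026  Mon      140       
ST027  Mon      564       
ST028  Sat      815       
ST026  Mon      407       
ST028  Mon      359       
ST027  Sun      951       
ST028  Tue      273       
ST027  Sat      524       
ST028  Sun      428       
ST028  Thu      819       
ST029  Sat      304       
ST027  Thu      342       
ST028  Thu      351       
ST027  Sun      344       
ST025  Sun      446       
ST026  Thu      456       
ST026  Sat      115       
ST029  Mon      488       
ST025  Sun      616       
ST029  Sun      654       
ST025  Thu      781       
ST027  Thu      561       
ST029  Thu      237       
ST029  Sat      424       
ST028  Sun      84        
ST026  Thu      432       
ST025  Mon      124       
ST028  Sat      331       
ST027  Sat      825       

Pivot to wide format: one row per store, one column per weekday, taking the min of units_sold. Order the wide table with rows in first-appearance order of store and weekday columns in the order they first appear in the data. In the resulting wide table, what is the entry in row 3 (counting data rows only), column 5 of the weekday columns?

With rows in first-appearance order of store, row 3 is store=ST025. weekday columns in first-appearance order: Tue, Sun, Mon, Sat, Thu; column 5 is Thu.
Long rows with store=ST025, weekday=Thu: min(35, 781) = 35.

35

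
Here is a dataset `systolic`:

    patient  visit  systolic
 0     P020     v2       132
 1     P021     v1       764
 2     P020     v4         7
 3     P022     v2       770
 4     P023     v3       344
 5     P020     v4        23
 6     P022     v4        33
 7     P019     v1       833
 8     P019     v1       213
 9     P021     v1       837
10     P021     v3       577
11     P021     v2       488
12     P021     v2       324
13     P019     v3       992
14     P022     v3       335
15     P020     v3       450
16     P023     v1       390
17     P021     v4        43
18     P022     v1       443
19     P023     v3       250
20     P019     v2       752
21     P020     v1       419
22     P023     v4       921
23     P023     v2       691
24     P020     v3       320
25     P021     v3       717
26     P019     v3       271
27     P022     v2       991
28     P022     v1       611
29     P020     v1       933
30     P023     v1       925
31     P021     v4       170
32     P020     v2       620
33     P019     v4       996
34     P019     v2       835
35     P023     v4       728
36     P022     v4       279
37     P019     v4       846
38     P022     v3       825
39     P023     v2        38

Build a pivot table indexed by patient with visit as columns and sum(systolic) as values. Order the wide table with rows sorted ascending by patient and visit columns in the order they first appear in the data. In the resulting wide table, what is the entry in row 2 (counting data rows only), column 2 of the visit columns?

1352

With rows sorted ascending by patient, row 2 is patient=P020. visit columns in first-appearance order: v2, v1, v4, v3; column 2 is v1.
Long rows with patient=P020, visit=v1: 419 + 933 = 1352.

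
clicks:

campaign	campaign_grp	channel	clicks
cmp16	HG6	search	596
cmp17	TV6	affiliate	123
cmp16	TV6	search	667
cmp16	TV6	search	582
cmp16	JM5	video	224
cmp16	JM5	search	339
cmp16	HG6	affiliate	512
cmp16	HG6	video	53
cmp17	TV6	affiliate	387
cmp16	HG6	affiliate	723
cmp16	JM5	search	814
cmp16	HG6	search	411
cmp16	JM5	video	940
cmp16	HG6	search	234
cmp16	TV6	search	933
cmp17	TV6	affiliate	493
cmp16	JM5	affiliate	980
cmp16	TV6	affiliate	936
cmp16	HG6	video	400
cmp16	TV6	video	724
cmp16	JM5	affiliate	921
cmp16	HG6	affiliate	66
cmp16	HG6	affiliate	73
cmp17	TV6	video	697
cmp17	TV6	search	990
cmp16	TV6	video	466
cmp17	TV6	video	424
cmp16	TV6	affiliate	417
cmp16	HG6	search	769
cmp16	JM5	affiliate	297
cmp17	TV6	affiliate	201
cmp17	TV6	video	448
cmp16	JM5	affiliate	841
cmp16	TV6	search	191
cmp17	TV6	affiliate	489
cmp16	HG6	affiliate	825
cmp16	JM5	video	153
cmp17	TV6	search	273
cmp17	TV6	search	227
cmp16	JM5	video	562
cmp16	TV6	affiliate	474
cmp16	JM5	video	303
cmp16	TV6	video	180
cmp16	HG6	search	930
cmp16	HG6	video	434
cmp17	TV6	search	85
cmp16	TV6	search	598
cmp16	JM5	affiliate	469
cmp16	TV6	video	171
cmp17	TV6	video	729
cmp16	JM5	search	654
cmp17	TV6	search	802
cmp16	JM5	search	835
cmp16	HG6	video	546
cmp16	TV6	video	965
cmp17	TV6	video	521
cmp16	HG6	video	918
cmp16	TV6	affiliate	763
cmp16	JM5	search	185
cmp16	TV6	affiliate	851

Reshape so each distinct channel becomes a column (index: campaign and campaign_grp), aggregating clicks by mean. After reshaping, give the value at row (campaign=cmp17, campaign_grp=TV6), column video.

Rows with campaign=cmp17, campaign_grp=TV6 and channel=video: clicks values are 697, 424, 448, 729, 521.
(697 + 424 + 448 + 729 + 521) / 5 = 563.80.

563.80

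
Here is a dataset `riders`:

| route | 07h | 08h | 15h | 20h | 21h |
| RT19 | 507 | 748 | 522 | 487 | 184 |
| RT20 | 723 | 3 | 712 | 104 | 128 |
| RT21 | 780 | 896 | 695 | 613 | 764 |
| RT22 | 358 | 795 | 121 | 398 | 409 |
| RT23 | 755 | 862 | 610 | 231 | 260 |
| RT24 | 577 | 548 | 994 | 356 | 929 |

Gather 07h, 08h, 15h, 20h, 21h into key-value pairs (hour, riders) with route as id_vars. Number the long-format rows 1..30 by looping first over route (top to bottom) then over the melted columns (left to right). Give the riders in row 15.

764

30 rows total (6 × 5). Row 15: index ⌊(15-1)/5⌋ = 2 into route → RT21; (15-1) mod 5 = 4 into the melted columns → 21h.
So row 15 is (RT21, 21h, 764); riders = 764.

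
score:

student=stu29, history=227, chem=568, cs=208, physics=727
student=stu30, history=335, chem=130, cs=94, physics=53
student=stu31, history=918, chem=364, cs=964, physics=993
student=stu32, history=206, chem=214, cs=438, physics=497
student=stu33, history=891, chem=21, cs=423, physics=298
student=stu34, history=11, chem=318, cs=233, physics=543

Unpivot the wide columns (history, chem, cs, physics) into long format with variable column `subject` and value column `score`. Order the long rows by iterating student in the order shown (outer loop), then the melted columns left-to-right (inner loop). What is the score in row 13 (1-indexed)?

206

24 rows total (6 × 4). Row 13: index ⌊(13-1)/4⌋ = 3 into student → stu32; (13-1) mod 4 = 0 into the melted columns → history.
So row 13 is (stu32, history, 206); score = 206.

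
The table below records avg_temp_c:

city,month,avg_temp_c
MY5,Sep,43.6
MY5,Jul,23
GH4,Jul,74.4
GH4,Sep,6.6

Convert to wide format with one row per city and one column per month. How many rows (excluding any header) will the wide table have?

2

2 distinct city values → 2 rows.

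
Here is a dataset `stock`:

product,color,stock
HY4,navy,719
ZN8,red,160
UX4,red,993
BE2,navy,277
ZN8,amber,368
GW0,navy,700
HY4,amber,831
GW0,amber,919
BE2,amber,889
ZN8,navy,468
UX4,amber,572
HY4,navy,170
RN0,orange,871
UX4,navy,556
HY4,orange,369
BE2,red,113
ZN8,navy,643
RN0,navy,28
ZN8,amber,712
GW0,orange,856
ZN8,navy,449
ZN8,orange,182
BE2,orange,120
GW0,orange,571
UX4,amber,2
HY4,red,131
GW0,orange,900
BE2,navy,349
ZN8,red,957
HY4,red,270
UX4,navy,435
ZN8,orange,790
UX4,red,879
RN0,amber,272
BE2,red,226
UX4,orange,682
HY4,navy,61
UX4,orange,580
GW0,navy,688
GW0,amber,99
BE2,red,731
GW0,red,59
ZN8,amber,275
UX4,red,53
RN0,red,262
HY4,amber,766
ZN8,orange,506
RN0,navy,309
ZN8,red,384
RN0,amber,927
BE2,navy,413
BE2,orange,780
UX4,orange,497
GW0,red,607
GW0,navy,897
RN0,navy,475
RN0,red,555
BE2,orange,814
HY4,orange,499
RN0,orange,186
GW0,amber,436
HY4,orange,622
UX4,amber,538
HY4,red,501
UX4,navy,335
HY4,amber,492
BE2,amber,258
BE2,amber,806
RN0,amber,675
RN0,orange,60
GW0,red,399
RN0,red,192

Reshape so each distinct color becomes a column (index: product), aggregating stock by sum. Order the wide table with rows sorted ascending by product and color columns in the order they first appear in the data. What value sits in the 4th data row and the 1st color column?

812

With rows sorted ascending by product, row 4 is product=RN0. color columns in first-appearance order: navy, red, amber, orange; column 1 is navy.
Long rows with product=RN0, color=navy: 28 + 309 + 475 = 812.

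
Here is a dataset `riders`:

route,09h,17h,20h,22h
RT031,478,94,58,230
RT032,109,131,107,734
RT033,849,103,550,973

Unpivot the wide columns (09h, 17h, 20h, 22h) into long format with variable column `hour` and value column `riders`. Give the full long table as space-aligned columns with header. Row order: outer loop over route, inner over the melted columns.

Each (route, column) pair becomes one row: 3 × 4 = 12 rows.
For example, (RT031, 09h) → riders=478.

route  hour  riders
RT031  09h   478   
RT031  17h   94    
RT031  20h   58    
RT031  22h   230   
RT032  09h   109   
RT032  17h   131   
RT032  20h   107   
RT032  22h   734   
RT033  09h   849   
RT033  17h   103   
RT033  20h   550   
RT033  22h   973   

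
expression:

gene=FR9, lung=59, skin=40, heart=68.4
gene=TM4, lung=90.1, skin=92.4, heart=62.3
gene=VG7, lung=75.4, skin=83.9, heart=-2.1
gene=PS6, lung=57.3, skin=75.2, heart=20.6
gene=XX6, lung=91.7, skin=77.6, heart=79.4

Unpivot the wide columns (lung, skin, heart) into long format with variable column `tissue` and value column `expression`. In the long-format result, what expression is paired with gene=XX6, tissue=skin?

Unpivoting turns each (gene, wide-column) pair into one long row.
The wide cell at row XX6, column skin holds 77.6, so the long row (XX6, skin) has expression=77.6.

77.6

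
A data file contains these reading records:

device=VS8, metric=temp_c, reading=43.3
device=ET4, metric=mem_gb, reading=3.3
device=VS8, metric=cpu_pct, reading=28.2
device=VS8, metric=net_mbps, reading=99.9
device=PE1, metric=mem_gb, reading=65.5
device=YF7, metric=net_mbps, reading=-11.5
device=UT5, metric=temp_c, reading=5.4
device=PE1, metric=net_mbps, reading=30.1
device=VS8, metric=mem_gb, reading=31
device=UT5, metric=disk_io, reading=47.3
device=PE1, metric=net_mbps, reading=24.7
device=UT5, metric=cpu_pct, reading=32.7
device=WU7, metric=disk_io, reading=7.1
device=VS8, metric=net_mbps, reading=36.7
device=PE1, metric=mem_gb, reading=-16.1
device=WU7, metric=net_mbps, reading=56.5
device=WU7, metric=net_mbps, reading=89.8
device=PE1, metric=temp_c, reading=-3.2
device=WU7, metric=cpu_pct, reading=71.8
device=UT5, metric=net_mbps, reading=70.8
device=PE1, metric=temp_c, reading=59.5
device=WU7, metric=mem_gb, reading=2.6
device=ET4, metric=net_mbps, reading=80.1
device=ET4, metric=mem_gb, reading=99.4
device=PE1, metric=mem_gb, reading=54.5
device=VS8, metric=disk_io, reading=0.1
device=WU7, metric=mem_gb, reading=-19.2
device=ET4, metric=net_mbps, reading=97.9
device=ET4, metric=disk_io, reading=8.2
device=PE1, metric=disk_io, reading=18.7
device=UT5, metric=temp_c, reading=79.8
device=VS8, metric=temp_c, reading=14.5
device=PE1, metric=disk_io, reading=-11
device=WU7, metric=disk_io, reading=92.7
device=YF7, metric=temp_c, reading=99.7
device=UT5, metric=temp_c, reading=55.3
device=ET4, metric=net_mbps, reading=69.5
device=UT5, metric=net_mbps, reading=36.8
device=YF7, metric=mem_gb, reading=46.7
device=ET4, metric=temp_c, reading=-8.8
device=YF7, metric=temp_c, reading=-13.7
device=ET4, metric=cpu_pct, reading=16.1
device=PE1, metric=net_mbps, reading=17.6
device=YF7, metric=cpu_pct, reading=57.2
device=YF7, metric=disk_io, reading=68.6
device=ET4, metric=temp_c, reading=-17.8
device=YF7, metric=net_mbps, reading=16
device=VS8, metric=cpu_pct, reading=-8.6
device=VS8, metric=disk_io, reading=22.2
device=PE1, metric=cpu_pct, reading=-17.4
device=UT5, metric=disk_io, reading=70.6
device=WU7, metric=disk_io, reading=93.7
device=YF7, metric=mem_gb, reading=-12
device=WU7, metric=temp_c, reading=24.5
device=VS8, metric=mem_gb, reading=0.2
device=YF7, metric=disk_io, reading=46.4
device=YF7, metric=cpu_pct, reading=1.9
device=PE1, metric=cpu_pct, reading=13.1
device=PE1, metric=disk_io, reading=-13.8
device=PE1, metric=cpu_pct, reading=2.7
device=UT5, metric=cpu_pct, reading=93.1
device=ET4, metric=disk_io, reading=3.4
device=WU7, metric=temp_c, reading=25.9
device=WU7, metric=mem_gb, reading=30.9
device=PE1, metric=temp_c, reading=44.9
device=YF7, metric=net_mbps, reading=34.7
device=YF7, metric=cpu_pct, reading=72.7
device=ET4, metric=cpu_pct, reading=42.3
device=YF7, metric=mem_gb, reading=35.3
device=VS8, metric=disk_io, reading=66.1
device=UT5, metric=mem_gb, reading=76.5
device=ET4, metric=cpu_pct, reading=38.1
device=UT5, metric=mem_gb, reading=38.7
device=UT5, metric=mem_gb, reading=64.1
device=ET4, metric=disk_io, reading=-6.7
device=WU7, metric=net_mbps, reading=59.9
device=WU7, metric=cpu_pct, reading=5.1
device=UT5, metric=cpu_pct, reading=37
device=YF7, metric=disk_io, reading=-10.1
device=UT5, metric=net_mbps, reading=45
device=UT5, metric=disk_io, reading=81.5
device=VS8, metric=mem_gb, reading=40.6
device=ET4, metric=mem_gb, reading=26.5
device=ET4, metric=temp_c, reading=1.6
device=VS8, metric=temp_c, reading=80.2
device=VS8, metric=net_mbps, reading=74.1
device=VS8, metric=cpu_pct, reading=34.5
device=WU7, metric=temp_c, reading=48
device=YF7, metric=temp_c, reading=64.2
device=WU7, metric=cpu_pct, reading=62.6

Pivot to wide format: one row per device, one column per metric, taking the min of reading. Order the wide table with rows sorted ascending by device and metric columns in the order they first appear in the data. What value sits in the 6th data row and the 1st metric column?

With rows sorted ascending by device, row 6 is device=YF7. metric columns in first-appearance order: temp_c, mem_gb, cpu_pct, net_mbps, disk_io; column 1 is temp_c.
Long rows with device=YF7, metric=temp_c: min(99.7, -13.7, 64.2) = -13.7.

-13.7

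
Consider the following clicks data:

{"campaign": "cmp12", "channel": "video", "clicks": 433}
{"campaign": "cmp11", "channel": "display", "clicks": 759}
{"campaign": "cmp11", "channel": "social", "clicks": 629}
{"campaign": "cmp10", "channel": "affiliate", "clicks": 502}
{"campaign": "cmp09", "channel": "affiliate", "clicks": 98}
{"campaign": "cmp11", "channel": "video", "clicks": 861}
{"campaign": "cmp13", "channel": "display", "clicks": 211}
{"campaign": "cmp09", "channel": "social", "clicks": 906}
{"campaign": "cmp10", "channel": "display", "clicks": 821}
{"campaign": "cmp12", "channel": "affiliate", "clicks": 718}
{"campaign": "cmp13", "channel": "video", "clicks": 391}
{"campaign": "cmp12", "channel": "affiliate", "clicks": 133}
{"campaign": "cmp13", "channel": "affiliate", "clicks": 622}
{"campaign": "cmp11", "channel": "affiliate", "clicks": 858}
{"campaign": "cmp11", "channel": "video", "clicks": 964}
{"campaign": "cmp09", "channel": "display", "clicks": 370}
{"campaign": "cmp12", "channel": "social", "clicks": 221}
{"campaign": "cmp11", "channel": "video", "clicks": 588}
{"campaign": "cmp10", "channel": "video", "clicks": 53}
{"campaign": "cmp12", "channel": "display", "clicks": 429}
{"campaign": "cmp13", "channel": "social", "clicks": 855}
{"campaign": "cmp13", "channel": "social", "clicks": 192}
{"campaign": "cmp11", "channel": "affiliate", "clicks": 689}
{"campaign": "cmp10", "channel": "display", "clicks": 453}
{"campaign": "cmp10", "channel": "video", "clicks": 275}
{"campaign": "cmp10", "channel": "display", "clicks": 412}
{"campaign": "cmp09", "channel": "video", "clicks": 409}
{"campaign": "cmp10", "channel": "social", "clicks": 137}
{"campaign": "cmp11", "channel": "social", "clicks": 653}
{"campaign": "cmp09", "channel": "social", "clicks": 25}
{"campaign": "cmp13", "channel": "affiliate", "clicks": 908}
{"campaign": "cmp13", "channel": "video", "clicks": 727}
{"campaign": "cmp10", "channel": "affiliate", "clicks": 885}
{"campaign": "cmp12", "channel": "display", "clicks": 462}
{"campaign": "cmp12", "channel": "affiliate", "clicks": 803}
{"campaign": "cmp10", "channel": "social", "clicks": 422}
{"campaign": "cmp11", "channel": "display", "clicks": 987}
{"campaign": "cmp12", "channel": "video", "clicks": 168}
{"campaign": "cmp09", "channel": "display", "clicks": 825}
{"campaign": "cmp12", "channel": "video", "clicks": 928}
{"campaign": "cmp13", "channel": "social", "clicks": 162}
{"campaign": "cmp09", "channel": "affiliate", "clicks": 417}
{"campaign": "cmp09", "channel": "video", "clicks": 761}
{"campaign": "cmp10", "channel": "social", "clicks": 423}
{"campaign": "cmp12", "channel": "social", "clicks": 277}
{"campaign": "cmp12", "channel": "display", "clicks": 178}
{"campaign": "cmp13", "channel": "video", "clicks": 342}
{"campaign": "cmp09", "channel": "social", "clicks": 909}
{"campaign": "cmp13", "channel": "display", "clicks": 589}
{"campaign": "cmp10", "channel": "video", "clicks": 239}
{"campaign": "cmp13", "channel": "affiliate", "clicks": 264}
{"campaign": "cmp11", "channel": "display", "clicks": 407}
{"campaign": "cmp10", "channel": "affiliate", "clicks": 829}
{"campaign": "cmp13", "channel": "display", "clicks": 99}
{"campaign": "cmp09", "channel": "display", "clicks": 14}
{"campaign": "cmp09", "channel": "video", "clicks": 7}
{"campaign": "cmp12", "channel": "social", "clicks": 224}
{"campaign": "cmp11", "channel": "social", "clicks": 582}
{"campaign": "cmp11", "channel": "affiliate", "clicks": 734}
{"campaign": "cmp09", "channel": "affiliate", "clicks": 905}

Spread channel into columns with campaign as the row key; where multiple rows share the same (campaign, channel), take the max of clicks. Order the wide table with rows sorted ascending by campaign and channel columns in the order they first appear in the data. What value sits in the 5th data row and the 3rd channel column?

With rows sorted ascending by campaign, row 5 is campaign=cmp13. channel columns in first-appearance order: video, display, social, affiliate; column 3 is social.
Long rows with campaign=cmp13, channel=social: max(855, 192, 162) = 855.

855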